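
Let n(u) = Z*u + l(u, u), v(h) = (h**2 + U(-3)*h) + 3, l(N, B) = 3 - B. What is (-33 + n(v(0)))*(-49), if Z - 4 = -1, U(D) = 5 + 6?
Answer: 1176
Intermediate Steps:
U(D) = 11
Z = 3 (Z = 4 - 1 = 3)
v(h) = 3 + h**2 + 11*h (v(h) = (h**2 + 11*h) + 3 = 3 + h**2 + 11*h)
n(u) = 3 + 2*u (n(u) = 3*u + (3 - u) = 3 + 2*u)
(-33 + n(v(0)))*(-49) = (-33 + (3 + 2*(3 + 0**2 + 11*0)))*(-49) = (-33 + (3 + 2*(3 + 0 + 0)))*(-49) = (-33 + (3 + 2*3))*(-49) = (-33 + (3 + 6))*(-49) = (-33 + 9)*(-49) = -24*(-49) = 1176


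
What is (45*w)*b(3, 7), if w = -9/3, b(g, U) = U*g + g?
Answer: -3240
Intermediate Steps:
b(g, U) = g + U*g
w = -3 (w = -9*⅓ = -3)
(45*w)*b(3, 7) = (45*(-3))*(3*(1 + 7)) = -405*8 = -135*24 = -3240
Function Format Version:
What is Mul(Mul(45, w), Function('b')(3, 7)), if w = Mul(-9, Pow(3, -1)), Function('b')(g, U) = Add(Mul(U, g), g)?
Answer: -3240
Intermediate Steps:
Function('b')(g, U) = Add(g, Mul(U, g))
w = -3 (w = Mul(-9, Rational(1, 3)) = -3)
Mul(Mul(45, w), Function('b')(3, 7)) = Mul(Mul(45, -3), Mul(3, Add(1, 7))) = Mul(-135, Mul(3, 8)) = Mul(-135, 24) = -3240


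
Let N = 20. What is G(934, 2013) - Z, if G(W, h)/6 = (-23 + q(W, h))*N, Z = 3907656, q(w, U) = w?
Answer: -3798336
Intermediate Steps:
G(W, h) = -2760 + 120*W (G(W, h) = 6*((-23 + W)*20) = 6*(-460 + 20*W) = -2760 + 120*W)
G(934, 2013) - Z = (-2760 + 120*934) - 1*3907656 = (-2760 + 112080) - 3907656 = 109320 - 3907656 = -3798336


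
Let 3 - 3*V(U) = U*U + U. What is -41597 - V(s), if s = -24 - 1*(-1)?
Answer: -124288/3 ≈ -41429.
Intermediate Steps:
s = -23 (s = -24 + 1 = -23)
V(U) = 1 - U/3 - U²/3 (V(U) = 1 - (U*U + U)/3 = 1 - (U² + U)/3 = 1 - (U + U²)/3 = 1 + (-U/3 - U²/3) = 1 - U/3 - U²/3)
-41597 - V(s) = -41597 - (1 - ⅓*(-23) - ⅓*(-23)²) = -41597 - (1 + 23/3 - ⅓*529) = -41597 - (1 + 23/3 - 529/3) = -41597 - 1*(-503/3) = -41597 + 503/3 = -124288/3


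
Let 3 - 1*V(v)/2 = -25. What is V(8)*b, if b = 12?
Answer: 672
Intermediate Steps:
V(v) = 56 (V(v) = 6 - 2*(-25) = 6 + 50 = 56)
V(8)*b = 56*12 = 672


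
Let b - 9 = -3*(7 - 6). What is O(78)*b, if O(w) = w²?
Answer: 36504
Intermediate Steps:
b = 6 (b = 9 - 3*(7 - 6) = 9 - 3*1 = 9 - 3 = 6)
O(78)*b = 78²*6 = 6084*6 = 36504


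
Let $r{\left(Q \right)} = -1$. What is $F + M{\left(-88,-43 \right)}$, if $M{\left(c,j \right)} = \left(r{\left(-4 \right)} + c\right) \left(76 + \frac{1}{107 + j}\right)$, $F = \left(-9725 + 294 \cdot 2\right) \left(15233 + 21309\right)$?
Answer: $- \frac{21369025241}{64} \approx -3.3389 \cdot 10^{8}$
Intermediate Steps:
$F = -333884254$ ($F = \left(-9725 + 588\right) 36542 = \left(-9137\right) 36542 = -333884254$)
$M{\left(c,j \right)} = \left(-1 + c\right) \left(76 + \frac{1}{107 + j}\right)$
$F + M{\left(-88,-43 \right)} = -333884254 + \frac{-8133 - -3268 + 8133 \left(-88\right) + 76 \left(-88\right) \left(-43\right)}{107 - 43} = -333884254 + \frac{-8133 + 3268 - 715704 + 287584}{64} = -333884254 + \frac{1}{64} \left(-432985\right) = -333884254 - \frac{432985}{64} = - \frac{21369025241}{64}$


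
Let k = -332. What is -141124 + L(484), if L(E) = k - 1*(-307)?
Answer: -141149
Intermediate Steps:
L(E) = -25 (L(E) = -332 - 1*(-307) = -332 + 307 = -25)
-141124 + L(484) = -141124 - 25 = -141149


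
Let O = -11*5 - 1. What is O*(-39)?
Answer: 2184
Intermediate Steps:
O = -56 (O = -55 - 1 = -56)
O*(-39) = -56*(-39) = 2184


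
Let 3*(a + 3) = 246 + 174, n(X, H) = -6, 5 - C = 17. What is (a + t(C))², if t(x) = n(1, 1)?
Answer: 17161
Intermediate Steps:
C = -12 (C = 5 - 1*17 = 5 - 17 = -12)
t(x) = -6
a = 137 (a = -3 + (246 + 174)/3 = -3 + (⅓)*420 = -3 + 140 = 137)
(a + t(C))² = (137 - 6)² = 131² = 17161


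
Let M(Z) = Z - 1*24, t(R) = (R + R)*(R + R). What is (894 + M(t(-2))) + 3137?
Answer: 4023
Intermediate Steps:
t(R) = 4*R² (t(R) = (2*R)*(2*R) = 4*R²)
M(Z) = -24 + Z (M(Z) = Z - 24 = -24 + Z)
(894 + M(t(-2))) + 3137 = (894 + (-24 + 4*(-2)²)) + 3137 = (894 + (-24 + 4*4)) + 3137 = (894 + (-24 + 16)) + 3137 = (894 - 8) + 3137 = 886 + 3137 = 4023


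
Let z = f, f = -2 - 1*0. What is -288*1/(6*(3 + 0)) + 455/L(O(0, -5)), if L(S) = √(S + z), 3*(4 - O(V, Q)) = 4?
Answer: -16 + 455*√6/2 ≈ 541.26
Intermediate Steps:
O(V, Q) = 8/3 (O(V, Q) = 4 - ⅓*4 = 4 - 4/3 = 8/3)
f = -2 (f = -2 + 0 = -2)
z = -2
L(S) = √(-2 + S) (L(S) = √(S - 2) = √(-2 + S))
-288*1/(6*(3 + 0)) + 455/L(O(0, -5)) = -288*1/(6*(3 + 0)) + 455/(√(-2 + 8/3)) = -288/(6*3) + 455/(√(⅔)) = -288/18 + 455/((√6/3)) = -288*1/18 + 455*(√6/2) = -16 + 455*√6/2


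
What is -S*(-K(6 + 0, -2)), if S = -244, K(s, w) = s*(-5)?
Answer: 7320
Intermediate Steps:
K(s, w) = -5*s
-S*(-K(6 + 0, -2)) = -(-244)*(-(-5)*(6 + 0)) = -(-244)*(-(-5)*6) = -(-244)*(-1*(-30)) = -(-244)*30 = -1*(-7320) = 7320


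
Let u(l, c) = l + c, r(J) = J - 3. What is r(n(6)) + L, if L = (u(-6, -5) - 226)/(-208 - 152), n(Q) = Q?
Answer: 439/120 ≈ 3.6583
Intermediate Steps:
r(J) = -3 + J
u(l, c) = c + l
L = 79/120 (L = ((-5 - 6) - 226)/(-208 - 152) = (-11 - 226)/(-360) = -237*(-1/360) = 79/120 ≈ 0.65833)
r(n(6)) + L = (-3 + 6) + 79/120 = 3 + 79/120 = 439/120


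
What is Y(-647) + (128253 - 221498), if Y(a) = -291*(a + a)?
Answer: 283309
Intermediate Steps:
Y(a) = -582*a
Y(-647) + (128253 - 221498) = -582*(-647) + (128253 - 221498) = 376554 - 93245 = 283309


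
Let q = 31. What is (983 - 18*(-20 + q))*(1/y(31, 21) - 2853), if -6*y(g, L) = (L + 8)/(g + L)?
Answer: -65193465/29 ≈ -2.2481e+6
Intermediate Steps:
y(g, L) = -(8 + L)/(6*(L + g)) (y(g, L) = -(L + 8)/(6*(g + L)) = -(8 + L)/(6*(L + g)))
(983 - 18*(-20 + q))*(1/y(31, 21) - 2853) = (983 - 18*(-20 + 31))*(1/((-8 - 1*21)/(6*(21 + 31))) - 2853) = (983 - 18*11)*(1/((⅙)*(-8 - 21)/52) - 2853) = (983 - 198)*(1/((⅙)*(1/52)*(-29)) - 2853) = 785*(1/(-29/312) - 2853) = 785*(-312/29 - 2853) = 785*(-83049/29) = -65193465/29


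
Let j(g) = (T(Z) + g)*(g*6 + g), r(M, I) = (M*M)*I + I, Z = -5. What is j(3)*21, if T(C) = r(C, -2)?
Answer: -21609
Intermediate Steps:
r(M, I) = I + I*M**2 (r(M, I) = M**2*I + I = I*M**2 + I = I + I*M**2)
T(C) = -2 - 2*C**2 (T(C) = -2*(1 + C**2) = -2 - 2*C**2)
j(g) = 7*g*(-52 + g) (j(g) = ((-2 - 2*(-5)**2) + g)*(g*6 + g) = ((-2 - 2*25) + g)*(6*g + g) = ((-2 - 50) + g)*(7*g) = (-52 + g)*(7*g) = 7*g*(-52 + g))
j(3)*21 = (7*3*(-52 + 3))*21 = (7*3*(-49))*21 = -1029*21 = -21609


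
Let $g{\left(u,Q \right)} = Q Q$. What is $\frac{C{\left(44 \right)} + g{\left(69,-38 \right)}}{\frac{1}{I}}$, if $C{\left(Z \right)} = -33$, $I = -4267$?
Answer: $-6020737$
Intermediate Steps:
$g{\left(u,Q \right)} = Q^{2}$
$\frac{C{\left(44 \right)} + g{\left(69,-38 \right)}}{\frac{1}{I}} = \frac{-33 + \left(-38\right)^{2}}{\frac{1}{-4267}} = \frac{-33 + 1444}{- \frac{1}{4267}} = 1411 \left(-4267\right) = -6020737$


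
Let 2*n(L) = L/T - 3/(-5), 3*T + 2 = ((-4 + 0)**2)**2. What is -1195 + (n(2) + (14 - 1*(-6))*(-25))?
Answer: -1076127/635 ≈ -1694.7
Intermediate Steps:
T = 254/3 (T = -2/3 + ((-4 + 0)**2)**2/3 = -2/3 + ((-4)**2)**2/3 = -2/3 + (1/3)*16**2 = -2/3 + (1/3)*256 = -2/3 + 256/3 = 254/3 ≈ 84.667)
n(L) = 3/10 + 3*L/508 (n(L) = (L/(254/3) - 3/(-5))/2 = (L*(3/254) - 3*(-1/5))/2 = (3*L/254 + 3/5)/2 = (3/5 + 3*L/254)/2 = 3/10 + 3*L/508)
-1195 + (n(2) + (14 - 1*(-6))*(-25)) = -1195 + ((3/10 + (3/508)*2) + (14 - 1*(-6))*(-25)) = -1195 + ((3/10 + 3/254) + (14 + 6)*(-25)) = -1195 + (198/635 + 20*(-25)) = -1195 + (198/635 - 500) = -1195 - 317302/635 = -1076127/635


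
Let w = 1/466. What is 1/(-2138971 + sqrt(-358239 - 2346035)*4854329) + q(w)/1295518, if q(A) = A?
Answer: 22208232987211493087/13408142747021442877397080980 - I*sqrt(2704274)/22209524308362794835 ≈ 1.6563e-9 - 7.4043e-17*I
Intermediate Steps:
w = 1/466 ≈ 0.0021459
1/(-2138971 + sqrt(-358239 - 2346035)*4854329) + q(w)/1295518 = 1/(-2138971 + sqrt(-358239 - 2346035)*4854329) + (1/466)/1295518 = (1/4854329)/(-2138971 + sqrt(-2704274)) + (1/466)*(1/1295518) = (1/4854329)/(-2138971 + I*sqrt(2704274)) + 1/603711388 = 1/(4854329*(-2138971 + I*sqrt(2704274))) + 1/603711388 = 1/603711388 + 1/(4854329*(-2138971 + I*sqrt(2704274)))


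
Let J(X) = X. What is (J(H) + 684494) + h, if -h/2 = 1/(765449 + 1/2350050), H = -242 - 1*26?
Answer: 1230815439565257826/1798843422451 ≈ 6.8423e+5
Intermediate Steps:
H = -268 (H = -242 - 26 = -268)
h = -4700100/1798843422451 (h = -2/(765449 + 1/2350050) = -2/1798843422451/2350050 = -2*2350050/1798843422451 = -4700100/1798843422451 ≈ -2.6128e-6)
(J(H) + 684494) + h = (-268 + 684494) - 4700100/1798843422451 = 684226 - 4700100/1798843422451 = 1230815439565257826/1798843422451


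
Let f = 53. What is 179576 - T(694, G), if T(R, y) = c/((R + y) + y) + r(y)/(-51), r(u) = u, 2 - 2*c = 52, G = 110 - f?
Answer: 2466671713/13736 ≈ 1.7958e+5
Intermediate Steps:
G = 57 (G = 110 - 1*53 = 110 - 53 = 57)
c = -25 (c = 1 - ½*52 = 1 - 26 = -25)
T(R, y) = -25/(R + 2*y) - y/51 (T(R, y) = -25/((R + y) + y) + y/(-51) = -25/(R + 2*y) + y*(-1/51) = -25/(R + 2*y) - y/51)
179576 - T(694, G) = 179576 - (-1275 - 2*57² - 1*694*57)/(51*(694 + 2*57)) = 179576 - (-1275 - 2*3249 - 39558)/(51*(694 + 114)) = 179576 - (-1275 - 6498 - 39558)/(51*808) = 179576 - (-47331)/(51*808) = 179576 - 1*(-15777/13736) = 179576 + 15777/13736 = 2466671713/13736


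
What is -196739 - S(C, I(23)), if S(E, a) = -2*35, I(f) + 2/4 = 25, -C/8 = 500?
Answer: -196669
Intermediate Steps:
C = -4000 (C = -8*500 = -4000)
I(f) = 49/2 (I(f) = -½ + 25 = 49/2)
S(E, a) = -70
-196739 - S(C, I(23)) = -196739 - 1*(-70) = -196739 + 70 = -196669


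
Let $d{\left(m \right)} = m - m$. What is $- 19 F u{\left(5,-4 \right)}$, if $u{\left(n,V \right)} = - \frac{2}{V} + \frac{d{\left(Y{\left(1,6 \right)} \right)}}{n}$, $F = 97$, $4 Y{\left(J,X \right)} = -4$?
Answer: $- \frac{1843}{2} \approx -921.5$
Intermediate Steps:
$Y{\left(J,X \right)} = -1$ ($Y{\left(J,X \right)} = \frac{1}{4} \left(-4\right) = -1$)
$d{\left(m \right)} = 0$
$u{\left(n,V \right)} = - \frac{2}{V}$ ($u{\left(n,V \right)} = - \frac{2}{V} + \frac{0}{n} = - \frac{2}{V} + 0 = - \frac{2}{V}$)
$- 19 F u{\left(5,-4 \right)} = \left(-19\right) 97 \left(- \frac{2}{-4}\right) = - 1843 \left(\left(-2\right) \left(- \frac{1}{4}\right)\right) = \left(-1843\right) \frac{1}{2} = - \frac{1843}{2}$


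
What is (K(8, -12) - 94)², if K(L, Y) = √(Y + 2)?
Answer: (94 - I*√10)² ≈ 8826.0 - 594.51*I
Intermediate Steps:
K(L, Y) = √(2 + Y)
(K(8, -12) - 94)² = (√(2 - 12) - 94)² = (√(-10) - 94)² = (I*√10 - 94)² = (-94 + I*√10)²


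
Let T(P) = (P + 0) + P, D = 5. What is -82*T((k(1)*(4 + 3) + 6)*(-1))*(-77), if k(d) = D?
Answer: -517748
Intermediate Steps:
k(d) = 5
T(P) = 2*P (T(P) = P + P = 2*P)
-82*T((k(1)*(4 + 3) + 6)*(-1))*(-77) = -164*(5*(4 + 3) + 6)*(-1)*(-77) = -164*(5*7 + 6)*(-1)*(-77) = -164*(35 + 6)*(-1)*(-77) = -164*41*(-1)*(-77) = -164*(-41)*(-77) = -82*(-82)*(-77) = 6724*(-77) = -517748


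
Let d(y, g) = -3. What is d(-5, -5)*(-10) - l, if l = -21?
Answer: 51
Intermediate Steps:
d(-5, -5)*(-10) - l = -3*(-10) - 1*(-21) = 30 + 21 = 51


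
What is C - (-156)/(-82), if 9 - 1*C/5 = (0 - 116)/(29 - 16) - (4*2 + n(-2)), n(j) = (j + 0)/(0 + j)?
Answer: 70736/533 ≈ 132.71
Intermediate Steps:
n(j) = 1 (n(j) = j/j = 1)
C = 1750/13 (C = 45 - 5*((0 - 116)/(29 - 16) - (4*2 + 1)) = 45 - 5*(-116/13 - (8 + 1)) = 45 - 5*(-116*1/13 - 1*9) = 45 - 5*(-116/13 - 9) = 45 - 5*(-233/13) = 45 + 1165/13 = 1750/13 ≈ 134.62)
C - (-156)/(-82) = 1750/13 - (-156)/(-82) = 1750/13 - (-156)*(-1)/82 = 1750/13 - 1*78/41 = 1750/13 - 78/41 = 70736/533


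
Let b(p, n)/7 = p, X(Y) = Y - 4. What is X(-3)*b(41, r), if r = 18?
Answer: -2009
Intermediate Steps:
X(Y) = -4 + Y
b(p, n) = 7*p
X(-3)*b(41, r) = (-4 - 3)*(7*41) = -7*287 = -2009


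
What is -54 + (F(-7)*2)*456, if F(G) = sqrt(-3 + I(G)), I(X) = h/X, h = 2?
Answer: -54 + 912*I*sqrt(161)/7 ≈ -54.0 + 1653.1*I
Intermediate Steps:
I(X) = 2/X
F(G) = sqrt(-3 + 2/G)
-54 + (F(-7)*2)*456 = -54 + (sqrt(-3 + 2/(-7))*2)*456 = -54 + (sqrt(-3 + 2*(-1/7))*2)*456 = -54 + (sqrt(-3 - 2/7)*2)*456 = -54 + (sqrt(-23/7)*2)*456 = -54 + ((I*sqrt(161)/7)*2)*456 = -54 + (2*I*sqrt(161)/7)*456 = -54 + 912*I*sqrt(161)/7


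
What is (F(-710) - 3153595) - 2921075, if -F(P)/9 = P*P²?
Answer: 3215124330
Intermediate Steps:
F(P) = -9*P³ (F(P) = -9*P*P² = -9*P³)
(F(-710) - 3153595) - 2921075 = (-9*(-710)³ - 3153595) - 2921075 = (-9*(-357911000) - 3153595) - 2921075 = (3221199000 - 3153595) - 2921075 = 3218045405 - 2921075 = 3215124330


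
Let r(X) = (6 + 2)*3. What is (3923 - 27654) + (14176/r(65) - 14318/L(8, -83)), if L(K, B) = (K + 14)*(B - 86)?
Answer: -129032162/5577 ≈ -23136.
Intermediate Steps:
r(X) = 24 (r(X) = 8*3 = 24)
L(K, B) = (-86 + B)*(14 + K) (L(K, B) = (14 + K)*(-86 + B) = (-86 + B)*(14 + K))
(3923 - 27654) + (14176/r(65) - 14318/L(8, -83)) = (3923 - 27654) + (14176/24 - 14318/(-1204 - 86*8 + 14*(-83) - 83*8)) = -23731 + (14176*(1/24) - 14318/(-1204 - 688 - 1162 - 664)) = -23731 + (1772/3 - 14318/(-3718)) = -23731 + (1772/3 - 14318*(-1/3718)) = -23731 + (1772/3 + 7159/1859) = -23731 + 3315625/5577 = -129032162/5577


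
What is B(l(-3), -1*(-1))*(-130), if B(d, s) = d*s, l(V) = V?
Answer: 390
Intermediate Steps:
B(l(-3), -1*(-1))*(-130) = -(-3)*(-1)*(-130) = -3*1*(-130) = -3*(-130) = 390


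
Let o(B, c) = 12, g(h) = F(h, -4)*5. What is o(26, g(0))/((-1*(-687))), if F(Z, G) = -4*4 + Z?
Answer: 4/229 ≈ 0.017467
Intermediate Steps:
F(Z, G) = -16 + Z
g(h) = -80 + 5*h (g(h) = (-16 + h)*5 = -80 + 5*h)
o(26, g(0))/((-1*(-687))) = 12/((-1*(-687))) = 12/687 = 12*(1/687) = 4/229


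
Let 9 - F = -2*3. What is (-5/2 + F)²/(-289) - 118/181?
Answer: -249533/209236 ≈ -1.1926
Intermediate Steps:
F = 15 (F = 9 - (-2)*3 = 9 - 1*(-6) = 9 + 6 = 15)
(-5/2 + F)²/(-289) - 118/181 = (-5/2 + 15)²/(-289) - 118/181 = (-5*½ + 15)²*(-1/289) - 118*1/181 = (-5/2 + 15)²*(-1/289) - 118/181 = (25/2)²*(-1/289) - 118/181 = (625/4)*(-1/289) - 118/181 = -625/1156 - 118/181 = -249533/209236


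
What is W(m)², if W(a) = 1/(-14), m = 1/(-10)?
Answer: 1/196 ≈ 0.0051020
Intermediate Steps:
m = -⅒ ≈ -0.10000
W(a) = -1/14
W(m)² = (-1/14)² = 1/196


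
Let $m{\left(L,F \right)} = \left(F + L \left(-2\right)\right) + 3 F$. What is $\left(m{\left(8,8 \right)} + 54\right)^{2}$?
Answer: $4900$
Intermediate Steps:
$m{\left(L,F \right)} = - 2 L + 4 F$ ($m{\left(L,F \right)} = \left(F - 2 L\right) + 3 F = - 2 L + 4 F$)
$\left(m{\left(8,8 \right)} + 54\right)^{2} = \left(\left(\left(-2\right) 8 + 4 \cdot 8\right) + 54\right)^{2} = \left(\left(-16 + 32\right) + 54\right)^{2} = \left(16 + 54\right)^{2} = 70^{2} = 4900$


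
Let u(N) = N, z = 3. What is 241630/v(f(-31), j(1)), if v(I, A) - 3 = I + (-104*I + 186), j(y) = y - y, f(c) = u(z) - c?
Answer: -241630/3313 ≈ -72.934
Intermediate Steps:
f(c) = 3 - c
j(y) = 0
v(I, A) = 189 - 103*I (v(I, A) = 3 + (I + (-104*I + 186)) = 3 + (I + (186 - 104*I)) = 3 + (186 - 103*I) = 189 - 103*I)
241630/v(f(-31), j(1)) = 241630/(189 - 103*(3 - 1*(-31))) = 241630/(189 - 103*(3 + 31)) = 241630/(189 - 103*34) = 241630/(189 - 3502) = 241630/(-3313) = 241630*(-1/3313) = -241630/3313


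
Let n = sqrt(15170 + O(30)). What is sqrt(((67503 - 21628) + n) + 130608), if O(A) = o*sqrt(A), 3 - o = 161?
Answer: sqrt(176483 + sqrt(2)*sqrt(7585 - 79*sqrt(30))) ≈ 420.24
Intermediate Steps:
o = -158 (o = 3 - 1*161 = 3 - 161 = -158)
O(A) = -158*sqrt(A)
n = sqrt(15170 - 158*sqrt(30)) ≈ 119.60
sqrt(((67503 - 21628) + n) + 130608) = sqrt(((67503 - 21628) + sqrt(15170 - 158*sqrt(30))) + 130608) = sqrt((45875 + sqrt(15170 - 158*sqrt(30))) + 130608) = sqrt(176483 + sqrt(15170 - 158*sqrt(30)))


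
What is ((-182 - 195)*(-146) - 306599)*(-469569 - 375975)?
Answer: 212702512008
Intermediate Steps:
((-182 - 195)*(-146) - 306599)*(-469569 - 375975) = (-377*(-146) - 306599)*(-845544) = (55042 - 306599)*(-845544) = -251557*(-845544) = 212702512008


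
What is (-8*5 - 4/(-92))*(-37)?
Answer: 34003/23 ≈ 1478.4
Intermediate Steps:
(-8*5 - 4/(-92))*(-37) = (-40 - 4*(-1/92))*(-37) = (-40 + 1/23)*(-37) = -919/23*(-37) = 34003/23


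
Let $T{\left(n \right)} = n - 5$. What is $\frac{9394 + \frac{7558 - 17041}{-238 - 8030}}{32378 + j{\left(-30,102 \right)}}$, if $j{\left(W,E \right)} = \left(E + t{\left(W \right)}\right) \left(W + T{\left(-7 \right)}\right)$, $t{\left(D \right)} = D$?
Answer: $\frac{25893025}{80899624} \approx 0.32006$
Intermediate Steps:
$T{\left(n \right)} = -5 + n$
$j{\left(W,E \right)} = \left(-12 + W\right) \left(E + W\right)$ ($j{\left(W,E \right)} = \left(E + W\right) \left(W - 12\right) = \left(E + W\right) \left(-12 + W\right) = \left(-12 + W\right) \left(E + W\right)$)
$\frac{9394 + \frac{7558 - 17041}{-238 - 8030}}{32378 + j{\left(-30,102 \right)}} = \frac{9394 + \frac{7558 - 17041}{-238 - 8030}}{32378 + \left(\left(-30\right)^{2} - 1224 - -360 + 102 \left(-30\right)\right)} = \frac{9394 - \frac{9483}{-8268}}{32378 + \left(900 - 1224 + 360 - 3060\right)} = \frac{9394 - - \frac{3161}{2756}}{32378 - 3024} = \frac{9394 + \frac{3161}{2756}}{29354} = \frac{25893025}{2756} \cdot \frac{1}{29354} = \frac{25893025}{80899624}$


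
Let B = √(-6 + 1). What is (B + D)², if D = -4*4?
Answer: (16 - I*√5)² ≈ 251.0 - 71.554*I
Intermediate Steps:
B = I*√5 (B = √(-5) = I*√5 ≈ 2.2361*I)
D = -16
(B + D)² = (I*√5 - 16)² = (-16 + I*√5)²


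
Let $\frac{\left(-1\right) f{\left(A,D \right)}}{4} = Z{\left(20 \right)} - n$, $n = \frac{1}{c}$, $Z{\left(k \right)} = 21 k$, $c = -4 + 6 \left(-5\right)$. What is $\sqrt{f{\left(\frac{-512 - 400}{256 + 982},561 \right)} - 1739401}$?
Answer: $\frac{i \sqrt{503172443}}{17} \approx 1319.5 i$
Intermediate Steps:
$c = -34$ ($c = -4 - 30 = -34$)
$n = - \frac{1}{34}$ ($n = \frac{1}{-34} = - \frac{1}{34} \approx -0.029412$)
$f{\left(A,D \right)} = - \frac{28562}{17}$ ($f{\left(A,D \right)} = - 4 \left(21 \cdot 20 - - \frac{1}{34}\right) = - 4 \left(420 + \frac{1}{34}\right) = \left(-4\right) \frac{14281}{34} = - \frac{28562}{17}$)
$\sqrt{f{\left(\frac{-512 - 400}{256 + 982},561 \right)} - 1739401} = \sqrt{- \frac{28562}{17} - 1739401} = \sqrt{- \frac{29598379}{17}} = \frac{i \sqrt{503172443}}{17}$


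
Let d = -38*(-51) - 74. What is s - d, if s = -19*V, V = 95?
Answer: -3669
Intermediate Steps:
s = -1805 (s = -19*95 = -1805)
d = 1864 (d = 1938 - 74 = 1864)
s - d = -1805 - 1*1864 = -1805 - 1864 = -3669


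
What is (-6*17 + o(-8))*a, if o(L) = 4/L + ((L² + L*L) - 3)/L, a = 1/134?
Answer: -945/1072 ≈ -0.88153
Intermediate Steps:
a = 1/134 ≈ 0.0074627
o(L) = 4/L + (-3 + 2*L²)/L (o(L) = 4/L + ((L² + L²) - 3)/L = 4/L + (2*L² - 3)/L = 4/L + (-3 + 2*L²)/L)
(-6*17 + o(-8))*a = (-6*17 + (1/(-8) + 2*(-8)))*(1/134) = (-102 + (-⅛ - 16))*(1/134) = (-102 - 129/8)*(1/134) = -945/8*1/134 = -945/1072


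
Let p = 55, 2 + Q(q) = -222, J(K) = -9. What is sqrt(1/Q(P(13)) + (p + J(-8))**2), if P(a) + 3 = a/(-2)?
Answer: sqrt(6635762)/56 ≈ 46.000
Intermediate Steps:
P(a) = -3 - a/2 (P(a) = -3 + a/(-2) = -3 + a*(-1/2) = -3 - a/2)
Q(q) = -224 (Q(q) = -2 - 222 = -224)
sqrt(1/Q(P(13)) + (p + J(-8))**2) = sqrt(1/(-224) + (55 - 9)**2) = sqrt(-1/224 + 46**2) = sqrt(-1/224 + 2116) = sqrt(473983/224) = sqrt(6635762)/56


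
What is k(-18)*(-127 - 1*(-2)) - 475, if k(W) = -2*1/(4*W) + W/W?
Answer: -21725/36 ≈ -603.47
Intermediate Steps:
k(W) = 1 - 1/(2*W) (k(W) = -2*1/(4*W) + 1 = -1/(2*W) + 1 = 1 - 1/(2*W))
k(-18)*(-127 - 1*(-2)) - 475 = ((-½ - 18)/(-18))*(-127 - 1*(-2)) - 475 = (-1/18*(-37/2))*(-127 + 2) - 475 = (37/36)*(-125) - 475 = -4625/36 - 475 = -21725/36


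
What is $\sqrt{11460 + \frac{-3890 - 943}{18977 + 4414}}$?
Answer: $\frac{\sqrt{77408623797}}{2599} \approx 107.05$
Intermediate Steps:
$\sqrt{11460 + \frac{-3890 - 943}{18977 + 4414}} = \sqrt{11460 - \frac{4833}{23391}} = \sqrt{11460 - \frac{537}{2599}} = \sqrt{\frac{29784003}{2599}} = \frac{\sqrt{77408623797}}{2599}$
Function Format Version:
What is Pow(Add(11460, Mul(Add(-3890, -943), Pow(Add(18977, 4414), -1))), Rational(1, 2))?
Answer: Mul(Rational(1, 2599), Pow(77408623797, Rational(1, 2))) ≈ 107.05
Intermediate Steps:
Pow(Add(11460, Mul(Add(-3890, -943), Pow(Add(18977, 4414), -1))), Rational(1, 2)) = Pow(Add(11460, Mul(-4833, Pow(23391, -1))), Rational(1, 2)) = Pow(Add(11460, Mul(-4833, Rational(1, 23391))), Rational(1, 2)) = Pow(Add(11460, Rational(-537, 2599)), Rational(1, 2)) = Pow(Rational(29784003, 2599), Rational(1, 2)) = Mul(Rational(1, 2599), Pow(77408623797, Rational(1, 2)))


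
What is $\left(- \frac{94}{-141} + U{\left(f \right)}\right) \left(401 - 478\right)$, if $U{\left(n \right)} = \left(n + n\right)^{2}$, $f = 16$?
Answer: $- \frac{236698}{3} \approx -78899.0$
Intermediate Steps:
$U{\left(n \right)} = 4 n^{2}$ ($U{\left(n \right)} = \left(2 n\right)^{2} = 4 n^{2}$)
$\left(- \frac{94}{-141} + U{\left(f \right)}\right) \left(401 - 478\right) = \left(- \frac{94}{-141} + 4 \cdot 16^{2}\right) \left(401 - 478\right) = \left(\left(-94\right) \left(- \frac{1}{141}\right) + 4 \cdot 256\right) \left(-77\right) = \left(\frac{2}{3} + 1024\right) \left(-77\right) = \frac{3074}{3} \left(-77\right) = - \frac{236698}{3}$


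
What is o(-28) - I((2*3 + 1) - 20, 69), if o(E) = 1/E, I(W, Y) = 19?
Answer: -533/28 ≈ -19.036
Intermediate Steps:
o(-28) - I((2*3 + 1) - 20, 69) = 1/(-28) - 1*19 = -1/28 - 19 = -533/28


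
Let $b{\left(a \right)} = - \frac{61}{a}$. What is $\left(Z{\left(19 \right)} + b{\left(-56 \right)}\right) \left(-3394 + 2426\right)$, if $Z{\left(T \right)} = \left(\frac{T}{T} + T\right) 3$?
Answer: $- \frac{413941}{7} \approx -59134.0$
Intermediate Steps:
$Z{\left(T \right)} = 3 + 3 T$ ($Z{\left(T \right)} = \left(1 + T\right) 3 = 3 + 3 T$)
$\left(Z{\left(19 \right)} + b{\left(-56 \right)}\right) \left(-3394 + 2426\right) = \left(\left(3 + 3 \cdot 19\right) - \frac{61}{-56}\right) \left(-3394 + 2426\right) = \left(\left(3 + 57\right) - - \frac{61}{56}\right) \left(-968\right) = \left(60 + \frac{61}{56}\right) \left(-968\right) = \frac{3421}{56} \left(-968\right) = - \frac{413941}{7}$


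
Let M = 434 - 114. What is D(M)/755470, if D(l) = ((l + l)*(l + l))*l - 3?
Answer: 131071997/755470 ≈ 173.50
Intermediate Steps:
M = 320
D(l) = -3 + 4*l³ (D(l) = ((2*l)*(2*l))*l - 3 = (4*l²)*l - 3 = 4*l³ - 3 = -3 + 4*l³)
D(M)/755470 = (-3 + 4*320³)/755470 = (-3 + 4*32768000)*(1/755470) = (-3 + 131072000)*(1/755470) = 131071997*(1/755470) = 131071997/755470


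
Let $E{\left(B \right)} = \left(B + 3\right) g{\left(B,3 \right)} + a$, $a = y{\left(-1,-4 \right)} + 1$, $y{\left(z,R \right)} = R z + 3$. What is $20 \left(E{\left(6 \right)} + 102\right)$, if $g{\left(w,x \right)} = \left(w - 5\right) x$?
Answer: $2740$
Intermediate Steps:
$y{\left(z,R \right)} = 3 + R z$
$g{\left(w,x \right)} = x \left(-5 + w\right)$ ($g{\left(w,x \right)} = \left(-5 + w\right) x = x \left(-5 + w\right)$)
$a = 8$ ($a = \left(3 - -4\right) + 1 = \left(3 + 4\right) + 1 = 7 + 1 = 8$)
$E{\left(B \right)} = 8 + \left(-15 + 3 B\right) \left(3 + B\right)$ ($E{\left(B \right)} = \left(B + 3\right) 3 \left(-5 + B\right) + 8 = \left(3 + B\right) \left(-15 + 3 B\right) + 8 = \left(-15 + 3 B\right) \left(3 + B\right) + 8 = 8 + \left(-15 + 3 B\right) \left(3 + B\right)$)
$20 \left(E{\left(6 \right)} + 102\right) = 20 \left(\left(-37 - 36 + 3 \cdot 6^{2}\right) + 102\right) = 20 \left(\left(-37 - 36 + 3 \cdot 36\right) + 102\right) = 20 \left(\left(-37 - 36 + 108\right) + 102\right) = 20 \left(35 + 102\right) = 20 \cdot 137 = 2740$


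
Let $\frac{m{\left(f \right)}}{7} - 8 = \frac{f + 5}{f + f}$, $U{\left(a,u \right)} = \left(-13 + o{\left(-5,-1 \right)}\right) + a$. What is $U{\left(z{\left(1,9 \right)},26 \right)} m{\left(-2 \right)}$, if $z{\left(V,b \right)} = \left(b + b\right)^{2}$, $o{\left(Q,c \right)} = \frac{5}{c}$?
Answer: $\frac{31059}{2} \approx 15530.0$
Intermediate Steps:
$z{\left(V,b \right)} = 4 b^{2}$ ($z{\left(V,b \right)} = \left(2 b\right)^{2} = 4 b^{2}$)
$U{\left(a,u \right)} = -18 + a$ ($U{\left(a,u \right)} = \left(-13 + \frac{5}{-1}\right) + a = \left(-13 + 5 \left(-1\right)\right) + a = \left(-13 - 5\right) + a = -18 + a$)
$m{\left(f \right)} = 56 + \frac{7 \left(5 + f\right)}{2 f}$ ($m{\left(f \right)} = 56 + 7 \frac{f + 5}{f + f} = 56 + 7 \frac{5 + f}{2 f} = 56 + \frac{7 \left(5 + f\right)}{2 f}$)
$U{\left(z{\left(1,9 \right)},26 \right)} m{\left(-2 \right)} = \left(-18 + 4 \cdot 9^{2}\right) \frac{7 \left(5 + 17 \left(-2\right)\right)}{2 \left(-2\right)} = \left(-18 + 4 \cdot 81\right) \frac{7}{2} \left(- \frac{1}{2}\right) \left(5 - 34\right) = \left(-18 + 324\right) \frac{7}{2} \left(- \frac{1}{2}\right) \left(-29\right) = 306 \cdot \frac{203}{4} = \frac{31059}{2}$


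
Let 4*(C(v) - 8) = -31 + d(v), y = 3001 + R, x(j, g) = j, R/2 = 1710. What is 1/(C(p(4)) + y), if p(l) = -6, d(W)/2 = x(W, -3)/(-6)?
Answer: 4/25687 ≈ 0.00015572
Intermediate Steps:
R = 3420 (R = 2*1710 = 3420)
d(W) = -W/3 (d(W) = 2*(W/(-6)) = 2*(W*(-1/6)) = 2*(-W/6) = -W/3)
y = 6421 (y = 3001 + 3420 = 6421)
C(v) = 1/4 - v/12 (C(v) = 8 + (-31 - v/3)/4 = 8 + (-31/4 - v/12) = 1/4 - v/12)
1/(C(p(4)) + y) = 1/((1/4 - 1/12*(-6)) + 6421) = 1/((1/4 + 1/2) + 6421) = 1/(3/4 + 6421) = 1/(25687/4) = 4/25687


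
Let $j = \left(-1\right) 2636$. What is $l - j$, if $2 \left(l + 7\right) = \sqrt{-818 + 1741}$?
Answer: $2629 + \frac{\sqrt{923}}{2} \approx 2644.2$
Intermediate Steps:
$l = -7 + \frac{\sqrt{923}}{2}$ ($l = -7 + \frac{\sqrt{-818 + 1741}}{2} = -7 + \frac{\sqrt{923}}{2} \approx 8.1905$)
$j = -2636$
$l - j = \left(-7 + \frac{\sqrt{923}}{2}\right) - -2636 = \left(-7 + \frac{\sqrt{923}}{2}\right) + 2636 = 2629 + \frac{\sqrt{923}}{2}$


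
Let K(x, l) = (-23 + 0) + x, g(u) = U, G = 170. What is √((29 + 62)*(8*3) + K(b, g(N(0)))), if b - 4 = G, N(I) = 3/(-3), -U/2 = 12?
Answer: √2335 ≈ 48.322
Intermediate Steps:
U = -24 (U = -2*12 = -24)
N(I) = -1 (N(I) = 3*(-⅓) = -1)
b = 174 (b = 4 + 170 = 174)
g(u) = -24
K(x, l) = -23 + x
√((29 + 62)*(8*3) + K(b, g(N(0)))) = √((29 + 62)*(8*3) + (-23 + 174)) = √(91*24 + 151) = √(2184 + 151) = √2335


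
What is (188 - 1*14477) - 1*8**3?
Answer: -14801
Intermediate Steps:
(188 - 1*14477) - 1*8**3 = (188 - 14477) - 1*512 = -14289 - 512 = -14801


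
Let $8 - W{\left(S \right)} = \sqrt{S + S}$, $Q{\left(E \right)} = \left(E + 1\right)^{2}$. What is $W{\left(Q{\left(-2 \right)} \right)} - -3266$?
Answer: $3274 - \sqrt{2} \approx 3272.6$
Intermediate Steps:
$Q{\left(E \right)} = \left(1 + E\right)^{2}$
$W{\left(S \right)} = 8 - \sqrt{2} \sqrt{S}$ ($W{\left(S \right)} = 8 - \sqrt{S + S} = 8 - \sqrt{2 S} = 8 - \sqrt{2} \sqrt{S}$)
$W{\left(Q{\left(-2 \right)} \right)} - -3266 = \left(8 - \sqrt{2} \sqrt{\left(1 - 2\right)^{2}}\right) - -3266 = \left(8 - \sqrt{2} \sqrt{\left(-1\right)^{2}}\right) + 3266 = \left(8 - \sqrt{2} \sqrt{1}\right) + 3266 = \left(8 - \sqrt{2} \cdot 1\right) + 3266 = \left(8 - \sqrt{2}\right) + 3266 = 3274 - \sqrt{2}$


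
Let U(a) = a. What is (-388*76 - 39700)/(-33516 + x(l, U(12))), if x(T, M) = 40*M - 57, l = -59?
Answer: 69188/33093 ≈ 2.0907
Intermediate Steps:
x(T, M) = -57 + 40*M
(-388*76 - 39700)/(-33516 + x(l, U(12))) = (-388*76 - 39700)/(-33516 + (-57 + 40*12)) = (-29488 - 39700)/(-33516 + (-57 + 480)) = -69188/(-33516 + 423) = -69188/(-33093) = -69188*(-1/33093) = 69188/33093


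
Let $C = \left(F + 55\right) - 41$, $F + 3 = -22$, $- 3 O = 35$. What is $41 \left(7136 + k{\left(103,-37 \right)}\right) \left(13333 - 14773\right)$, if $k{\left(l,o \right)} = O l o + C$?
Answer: $-3045676800$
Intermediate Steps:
$O = - \frac{35}{3}$ ($O = \left(- \frac{1}{3}\right) 35 = - \frac{35}{3} \approx -11.667$)
$F = -25$ ($F = -3 - 22 = -25$)
$C = -11$ ($C = \left(-25 + 55\right) - 41 = 30 - 41 = -11$)
$k{\left(l,o \right)} = -11 - \frac{35 l o}{3}$ ($k{\left(l,o \right)} = - \frac{35 l}{3} o - 11 = - \frac{35 l o}{3} - 11 = -11 - \frac{35 l o}{3}$)
$41 \left(7136 + k{\left(103,-37 \right)}\right) \left(13333 - 14773\right) = 41 \left(7136 - \left(11 + \frac{3605}{3} \left(-37\right)\right)\right) \left(13333 - 14773\right) = 41 \left(7136 + \left(-11 + \frac{133385}{3}\right)\right) \left(-1440\right) = 41 \left(7136 + \frac{133352}{3}\right) \left(-1440\right) = 41 \cdot \frac{154760}{3} \left(-1440\right) = 41 \left(-74284800\right) = -3045676800$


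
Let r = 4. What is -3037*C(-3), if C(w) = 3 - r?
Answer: 3037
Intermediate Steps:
C(w) = -1 (C(w) = 3 - 1*4 = 3 - 4 = -1)
-3037*C(-3) = -3037*(-1) = 3037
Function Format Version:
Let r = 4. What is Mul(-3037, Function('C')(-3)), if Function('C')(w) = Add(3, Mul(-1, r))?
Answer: 3037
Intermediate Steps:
Function('C')(w) = -1 (Function('C')(w) = Add(3, Mul(-1, 4)) = Add(3, -4) = -1)
Mul(-3037, Function('C')(-3)) = Mul(-3037, -1) = 3037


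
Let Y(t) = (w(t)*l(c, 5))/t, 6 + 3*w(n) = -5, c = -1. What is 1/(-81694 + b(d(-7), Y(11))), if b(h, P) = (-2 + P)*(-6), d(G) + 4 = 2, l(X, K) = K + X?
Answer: -1/81674 ≈ -1.2244e-5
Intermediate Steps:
w(n) = -11/3 (w(n) = -2 + (1/3)*(-5) = -2 - 5/3 = -11/3)
d(G) = -2 (d(G) = -4 + 2 = -2)
Y(t) = -44/(3*t) (Y(t) = (-11*(5 - 1)/3)/t = (-11/3*4)/t = -44/(3*t))
b(h, P) = 12 - 6*P
1/(-81694 + b(d(-7), Y(11))) = 1/(-81694 + (12 - (-88)/11)) = 1/(-81694 + (12 - 6*(-4/3))) = 1/(-81694 + (12 + 8)) = 1/(-81694 + 20) = 1/(-81674) = -1/81674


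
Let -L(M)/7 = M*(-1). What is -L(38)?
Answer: -266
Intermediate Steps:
L(M) = 7*M (L(M) = -7*M*(-1) = -(-7)*M = 7*M)
-L(38) = -7*38 = -1*266 = -266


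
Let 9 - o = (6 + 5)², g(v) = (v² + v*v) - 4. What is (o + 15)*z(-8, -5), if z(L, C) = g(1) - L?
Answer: -582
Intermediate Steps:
g(v) = -4 + 2*v² (g(v) = (v² + v²) - 4 = 2*v² - 4 = -4 + 2*v²)
o = -112 (o = 9 - (6 + 5)² = 9 - 1*11² = 9 - 1*121 = 9 - 121 = -112)
z(L, C) = -2 - L (z(L, C) = (-4 + 2*1²) - L = (-4 + 2*1) - L = (-4 + 2) - L = -2 - L)
(o + 15)*z(-8, -5) = (-112 + 15)*(-2 - 1*(-8)) = -97*(-2 + 8) = -97*6 = -582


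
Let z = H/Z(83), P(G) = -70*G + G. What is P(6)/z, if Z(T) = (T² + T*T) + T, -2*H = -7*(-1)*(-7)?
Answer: -11476908/49 ≈ -2.3422e+5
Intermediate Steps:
P(G) = -69*G
H = 49/2 (H = -(-7*(-1))*(-7)/2 = -7*(-7)/2 = -½*(-49) = 49/2 ≈ 24.500)
Z(T) = T + 2*T² (Z(T) = (T² + T²) + T = 2*T² + T = T + 2*T²)
z = 49/27722 (z = 49/(2*((83*(1 + 2*83)))) = 49/(2*((83*(1 + 166)))) = 49/(2*((83*167))) = (49/2)/13861 = (49/2)*(1/13861) = 49/27722 ≈ 0.0017675)
P(6)/z = (-69*6)/(49/27722) = -414*27722/49 = -11476908/49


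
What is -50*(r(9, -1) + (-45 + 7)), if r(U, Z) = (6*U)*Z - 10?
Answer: 5100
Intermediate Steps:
r(U, Z) = -10 + 6*U*Z (r(U, Z) = 6*U*Z - 10 = -10 + 6*U*Z)
-50*(r(9, -1) + (-45 + 7)) = -50*((-10 + 6*9*(-1)) + (-45 + 7)) = -50*((-10 - 54) - 38) = -50*(-64 - 38) = -50*(-102) = 5100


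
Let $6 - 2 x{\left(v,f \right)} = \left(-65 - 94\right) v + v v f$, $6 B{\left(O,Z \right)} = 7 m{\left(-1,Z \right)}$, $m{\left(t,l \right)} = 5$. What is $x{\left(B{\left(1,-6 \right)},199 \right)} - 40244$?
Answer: $- \frac{3107737}{72} \approx -43163.0$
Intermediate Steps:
$B{\left(O,Z \right)} = \frac{35}{6}$ ($B{\left(O,Z \right)} = \frac{7 \cdot 5}{6} = \frac{1}{6} \cdot 35 = \frac{35}{6}$)
$x{\left(v,f \right)} = 3 + \frac{159 v}{2} - \frac{f v^{2}}{2}$ ($x{\left(v,f \right)} = 3 - \frac{\left(-65 - 94\right) v + v v f}{2} = 3 - \frac{\left(-65 - 94\right) v + v^{2} f}{2} = 3 - \frac{- 159 v + f v^{2}}{2} = 3 - \left(- \frac{159 v}{2} + \frac{f v^{2}}{2}\right) = 3 + \frac{159 v}{2} - \frac{f v^{2}}{2}$)
$x{\left(B{\left(1,-6 \right)},199 \right)} - 40244 = \left(3 + \frac{159}{2} \cdot \frac{35}{6} - \frac{199 \left(\frac{35}{6}\right)^{2}}{2}\right) - 40244 = \left(3 + \frac{1855}{4} - \frac{199}{2} \cdot \frac{1225}{36}\right) - 40244 = \left(3 + \frac{1855}{4} - \frac{243775}{72}\right) - 40244 = - \frac{210169}{72} - 40244 = - \frac{3107737}{72}$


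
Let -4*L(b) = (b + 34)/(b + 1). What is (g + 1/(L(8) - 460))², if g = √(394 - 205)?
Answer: 1447038657/7656289 - 36*√21/2767 ≈ 188.94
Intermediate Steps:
L(b) = -(34 + b)/(4*(1 + b)) (L(b) = -(b + 34)/(4*(b + 1)) = -(34 + b)/(4*(1 + b)))
g = 3*√21 (g = √189 = 3*√21 ≈ 13.748)
(g + 1/(L(8) - 460))² = (3*√21 + 1/((-34 - 1*8)/(4*(1 + 8)) - 460))² = (3*√21 + 1/((¼)*(-34 - 8)/9 - 460))² = (3*√21 + 1/((¼)*(⅑)*(-42) - 460))² = (3*√21 + 1/(-7/6 - 460))² = (3*√21 + 1/(-2767/6))² = (3*√21 - 6/2767)² = (-6/2767 + 3*√21)²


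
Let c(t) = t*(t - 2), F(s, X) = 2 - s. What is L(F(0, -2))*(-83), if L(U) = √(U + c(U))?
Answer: -83*√2 ≈ -117.38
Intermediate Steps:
c(t) = t*(-2 + t)
L(U) = √(U + U*(-2 + U))
L(F(0, -2))*(-83) = √((2 - 1*0)*(-1 + (2 - 1*0)))*(-83) = √((2 + 0)*(-1 + (2 + 0)))*(-83) = √(2*(-1 + 2))*(-83) = √(2*1)*(-83) = √2*(-83) = -83*√2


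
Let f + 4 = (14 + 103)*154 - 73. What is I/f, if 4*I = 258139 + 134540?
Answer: 56097/10252 ≈ 5.4718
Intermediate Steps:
f = 17941 (f = -4 + ((14 + 103)*154 - 73) = -4 + (117*154 - 73) = -4 + (18018 - 73) = -4 + 17945 = 17941)
I = 392679/4 (I = (258139 + 134540)/4 = (¼)*392679 = 392679/4 ≈ 98170.)
I/f = (392679/4)/17941 = (392679/4)*(1/17941) = 56097/10252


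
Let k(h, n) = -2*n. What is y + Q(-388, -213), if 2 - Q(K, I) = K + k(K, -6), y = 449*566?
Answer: 254512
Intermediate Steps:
y = 254134
Q(K, I) = -10 - K (Q(K, I) = 2 - (K - 2*(-6)) = 2 - (K + 12) = 2 - (12 + K) = 2 + (-12 - K) = -10 - K)
y + Q(-388, -213) = 254134 + (-10 - 1*(-388)) = 254134 + (-10 + 388) = 254134 + 378 = 254512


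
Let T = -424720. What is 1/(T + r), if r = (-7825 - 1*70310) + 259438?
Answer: -1/243417 ≈ -4.1082e-6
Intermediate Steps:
r = 181303 (r = (-7825 - 70310) + 259438 = -78135 + 259438 = 181303)
1/(T + r) = 1/(-424720 + 181303) = 1/(-243417) = -1/243417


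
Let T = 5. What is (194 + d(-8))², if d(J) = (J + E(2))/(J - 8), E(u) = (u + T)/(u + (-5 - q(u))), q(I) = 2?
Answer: 242331489/6400 ≈ 37864.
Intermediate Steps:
E(u) = (5 + u)/(-7 + u) (E(u) = (u + 5)/(u + (-5 - 1*2)) = (5 + u)/(u + (-5 - 2)) = (5 + u)/(u - 7) = (5 + u)/(-7 + u))
d(J) = (-7/5 + J)/(-8 + J) (d(J) = (J + (5 + 2)/(-7 + 2))/(J - 8) = (J + 7/(-5))/(-8 + J) = (J - ⅕*7)/(-8 + J) = (J - 7/5)/(-8 + J) = (-7/5 + J)/(-8 + J))
(194 + d(-8))² = (194 + (-7/5 - 8)/(-8 - 8))² = (194 - 47/5/(-16))² = (194 - 1/16*(-47/5))² = (194 + 47/80)² = (15567/80)² = 242331489/6400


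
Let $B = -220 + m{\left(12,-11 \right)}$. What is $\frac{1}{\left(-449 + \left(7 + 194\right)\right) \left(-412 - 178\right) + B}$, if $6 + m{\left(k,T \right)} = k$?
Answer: $\frac{1}{146106} \approx 6.8443 \cdot 10^{-6}$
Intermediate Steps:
$m{\left(k,T \right)} = -6 + k$
$B = -214$ ($B = -220 + \left(-6 + 12\right) = -220 + 6 = -214$)
$\frac{1}{\left(-449 + \left(7 + 194\right)\right) \left(-412 - 178\right) + B} = \frac{1}{\left(-449 + \left(7 + 194\right)\right) \left(-412 - 178\right) - 214} = \frac{1}{\left(-449 + 201\right) \left(-590\right) - 214} = \frac{1}{\left(-248\right) \left(-590\right) - 214} = \frac{1}{146320 - 214} = \frac{1}{146106}$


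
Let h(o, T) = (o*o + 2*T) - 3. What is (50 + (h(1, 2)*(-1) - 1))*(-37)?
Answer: -1739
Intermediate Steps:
h(o, T) = -3 + o² + 2*T (h(o, T) = (o² + 2*T) - 3 = -3 + o² + 2*T)
(50 + (h(1, 2)*(-1) - 1))*(-37) = (50 + ((-3 + 1² + 2*2)*(-1) - 1))*(-37) = (50 + ((-3 + 1 + 4)*(-1) - 1))*(-37) = (50 + (2*(-1) - 1))*(-37) = (50 + (-2 - 1))*(-37) = (50 - 3)*(-37) = 47*(-37) = -1739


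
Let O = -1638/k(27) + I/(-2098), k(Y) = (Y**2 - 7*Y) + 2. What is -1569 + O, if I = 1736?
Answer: -447128110/284279 ≈ -1572.8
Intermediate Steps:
k(Y) = 2 + Y**2 - 7*Y
O = -1094359/284279 (O = -1638/(2 + 27**2 - 7*27) + 1736/(-2098) = -1638/(2 + 729 - 189) + 1736*(-1/2098) = -1638/542 - 868/1049 = -1638*1/542 - 868/1049 = -819/271 - 868/1049 = -1094359/284279 ≈ -3.8496)
-1569 + O = -1569 - 1094359/284279 = -447128110/284279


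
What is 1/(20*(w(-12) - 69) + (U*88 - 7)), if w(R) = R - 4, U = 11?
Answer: -1/739 ≈ -0.0013532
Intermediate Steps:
w(R) = -4 + R
1/(20*(w(-12) - 69) + (U*88 - 7)) = 1/(20*((-4 - 12) - 69) + (11*88 - 7)) = 1/(20*(-16 - 69) + (968 - 7)) = 1/(20*(-85) + 961) = 1/(-1700 + 961) = 1/(-739) = -1/739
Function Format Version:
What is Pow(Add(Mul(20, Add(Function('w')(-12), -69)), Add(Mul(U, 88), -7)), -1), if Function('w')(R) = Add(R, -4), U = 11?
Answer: Rational(-1, 739) ≈ -0.0013532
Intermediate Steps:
Function('w')(R) = Add(-4, R)
Pow(Add(Mul(20, Add(Function('w')(-12), -69)), Add(Mul(U, 88), -7)), -1) = Pow(Add(Mul(20, Add(Add(-4, -12), -69)), Add(Mul(11, 88), -7)), -1) = Pow(Add(Mul(20, Add(-16, -69)), Add(968, -7)), -1) = Pow(Add(Mul(20, -85), 961), -1) = Pow(Add(-1700, 961), -1) = Pow(-739, -1) = Rational(-1, 739)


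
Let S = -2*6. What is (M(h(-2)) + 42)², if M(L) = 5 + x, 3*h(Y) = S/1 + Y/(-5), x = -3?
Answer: 1936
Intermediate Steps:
S = -12
h(Y) = -4 - Y/15 (h(Y) = (-12/1 + Y/(-5))/3 = (-12*1 + Y*(-⅕))/3 = (-12 - Y/5)/3 = -4 - Y/15)
M(L) = 2 (M(L) = 5 - 3 = 2)
(M(h(-2)) + 42)² = (2 + 42)² = 44² = 1936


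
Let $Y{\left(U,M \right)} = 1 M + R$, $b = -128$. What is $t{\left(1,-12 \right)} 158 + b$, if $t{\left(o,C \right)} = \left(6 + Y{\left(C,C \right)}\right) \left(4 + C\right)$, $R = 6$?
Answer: $-128$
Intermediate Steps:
$Y{\left(U,M \right)} = 6 + M$ ($Y{\left(U,M \right)} = 1 M + 6 = M + 6 = 6 + M$)
$t{\left(o,C \right)} = \left(4 + C\right) \left(12 + C\right)$ ($t{\left(o,C \right)} = \left(6 + \left(6 + C\right)\right) \left(4 + C\right) = \left(12 + C\right) \left(4 + C\right) = \left(4 + C\right) \left(12 + C\right)$)
$t{\left(1,-12 \right)} 158 + b = \left(48 + \left(-12\right)^{2} + 16 \left(-12\right)\right) 158 - 128 = \left(48 + 144 - 192\right) 158 - 128 = 0 \cdot 158 - 128 = 0 - 128 = -128$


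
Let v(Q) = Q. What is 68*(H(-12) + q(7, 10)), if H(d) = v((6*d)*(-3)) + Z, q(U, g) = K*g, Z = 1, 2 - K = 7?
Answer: 11356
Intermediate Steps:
K = -5 (K = 2 - 1*7 = 2 - 7 = -5)
q(U, g) = -5*g
H(d) = 1 - 18*d (H(d) = (6*d)*(-3) + 1 = -18*d + 1 = 1 - 18*d)
68*(H(-12) + q(7, 10)) = 68*((1 - 18*(-12)) - 5*10) = 68*((1 + 216) - 50) = 68*(217 - 50) = 68*167 = 11356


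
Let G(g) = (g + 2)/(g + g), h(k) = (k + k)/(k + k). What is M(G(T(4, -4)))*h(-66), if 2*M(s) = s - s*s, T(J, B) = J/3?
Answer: -5/32 ≈ -0.15625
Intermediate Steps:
T(J, B) = J/3 (T(J, B) = J*(⅓) = J/3)
h(k) = 1 (h(k) = (2*k)/((2*k)) = (2*k)*(1/(2*k)) = 1)
G(g) = (2 + g)/(2*g) (G(g) = (2 + g)/((2*g)) = (2 + g)*(1/(2*g)) = (2 + g)/(2*g))
M(s) = s/2 - s²/2 (M(s) = (s - s*s)/2 = (s - s²)/2 = s/2 - s²/2)
M(G(T(4, -4)))*h(-66) = (((2 + (⅓)*4)/(2*(((⅓)*4))))*(1 - (2 + (⅓)*4)/(2*((⅓)*4)))/2)*1 = (((2 + 4/3)/(2*(4/3)))*(1 - (2 + 4/3)/(2*4/3))/2)*1 = (((½)*(¾)*(10/3))*(1 - 3*10/(2*4*3))/2)*1 = ((½)*(5/4)*(1 - 1*5/4))*1 = ((½)*(5/4)*(1 - 5/4))*1 = ((½)*(5/4)*(-¼))*1 = -5/32*1 = -5/32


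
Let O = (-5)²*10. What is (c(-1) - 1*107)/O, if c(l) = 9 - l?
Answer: -97/250 ≈ -0.38800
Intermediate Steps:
O = 250 (O = 25*10 = 250)
(c(-1) - 1*107)/O = ((9 - 1*(-1)) - 1*107)/250 = ((9 + 1) - 107)*(1/250) = (10 - 107)*(1/250) = -97*1/250 = -97/250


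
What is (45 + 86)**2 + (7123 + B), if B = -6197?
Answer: 18087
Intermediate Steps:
(45 + 86)**2 + (7123 + B) = (45 + 86)**2 + (7123 - 6197) = 131**2 + 926 = 17161 + 926 = 18087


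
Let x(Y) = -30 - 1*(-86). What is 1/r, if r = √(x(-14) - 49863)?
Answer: -I*√49807/49807 ≈ -0.0044808*I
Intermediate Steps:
x(Y) = 56 (x(Y) = -30 + 86 = 56)
r = I*√49807 (r = √(56 - 49863) = √(-49807) = I*√49807 ≈ 223.17*I)
1/r = 1/(I*√49807) = -I*√49807/49807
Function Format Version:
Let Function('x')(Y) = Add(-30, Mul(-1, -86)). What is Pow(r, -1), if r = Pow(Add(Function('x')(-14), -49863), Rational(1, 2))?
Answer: Mul(Rational(-1, 49807), I, Pow(49807, Rational(1, 2))) ≈ Mul(-0.0044808, I)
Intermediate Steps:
Function('x')(Y) = 56 (Function('x')(Y) = Add(-30, 86) = 56)
r = Mul(I, Pow(49807, Rational(1, 2))) (r = Pow(Add(56, -49863), Rational(1, 2)) = Pow(-49807, Rational(1, 2)) = Mul(I, Pow(49807, Rational(1, 2))) ≈ Mul(223.17, I))
Pow(r, -1) = Pow(Mul(I, Pow(49807, Rational(1, 2))), -1) = Mul(Rational(-1, 49807), I, Pow(49807, Rational(1, 2)))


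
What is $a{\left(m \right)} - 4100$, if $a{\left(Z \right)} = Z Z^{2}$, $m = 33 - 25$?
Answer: $-3588$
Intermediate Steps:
$m = 8$ ($m = 33 - 25 = 8$)
$a{\left(Z \right)} = Z^{3}$
$a{\left(m \right)} - 4100 = 8^{3} - 4100 = 512 - 4100 = -3588$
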